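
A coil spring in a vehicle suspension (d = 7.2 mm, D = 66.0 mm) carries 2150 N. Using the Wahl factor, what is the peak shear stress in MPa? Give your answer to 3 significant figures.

Spring index C = D/d = 66.0/7.2 = 9.1667
K_W = (4C−1)/(4C−4) + 0.615/C = 35.667/32.667 + 0.0671 = 1.1589
τ₀ = 8FD/(πd³) = 8·2150·66.0/(π·7.2³) = 1.1352e+06/1172.6 = 968.11 MPa
τ_max = K·τ₀ = 1.1589 × 968.11 = 1122 MPa

1120 MPa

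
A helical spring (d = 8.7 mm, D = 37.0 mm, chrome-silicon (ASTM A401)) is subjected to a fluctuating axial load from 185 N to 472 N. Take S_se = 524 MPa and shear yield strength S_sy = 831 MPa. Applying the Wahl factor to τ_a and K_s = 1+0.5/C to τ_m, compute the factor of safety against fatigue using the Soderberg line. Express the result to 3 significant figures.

8.54

C = D/d = 37.0/8.7 = 4.2529; K_W = (4C−1)/(4C−4)+0.615/C = 1.3752; K_s = 1+0.5/C = 1.1176
F_a = (F_max−F_min)/2 = 143.5 N; F_m = (F_max+F_min)/2 = 328.5 N
τ_a = K_W·8F_aD/(πd³) = 1.3752 × 20.532 = 28.235 MPa
τ_m = K_s·8F_mD/(πd³) = 1.1176 × 47.002 = 52.528 MPa
Soderberg: 1/n_f = τ_a/S_se + τ_m/S_sy = 28.235/524 + 52.528/831 = 0.05388 + 0.06321 = 0.1171
n_f = 1/0.1171 = 8.54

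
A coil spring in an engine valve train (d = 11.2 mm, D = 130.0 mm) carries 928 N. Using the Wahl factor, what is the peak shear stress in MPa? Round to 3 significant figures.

Spring index C = D/d = 130.0/11.2 = 11.6071
K_W = (4C−1)/(4C−4) + 0.615/C = 45.429/42.429 + 0.0530 = 1.1237
τ₀ = 8FD/(πd³) = 8·928·130.0/(π·11.2³) = 965120/4413.7 = 218.66 MPa
τ_max = K·τ₀ = 1.1237 × 218.66 = 245.71 MPa

246 MPa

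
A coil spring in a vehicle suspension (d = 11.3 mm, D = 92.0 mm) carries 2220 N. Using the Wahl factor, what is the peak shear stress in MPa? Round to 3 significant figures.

426 MPa

Spring index C = D/d = 92.0/11.3 = 8.1416
K_W = (4C−1)/(4C−4) + 0.615/C = 31.566/28.566 + 0.0755 = 1.1806
τ₀ = 8FD/(πd³) = 8·2220·92.0/(π·11.3³) = 1.63392e+06/4533 = 360.45 MPa
τ_max = K·τ₀ = 1.1806 × 360.45 = 425.53 MPa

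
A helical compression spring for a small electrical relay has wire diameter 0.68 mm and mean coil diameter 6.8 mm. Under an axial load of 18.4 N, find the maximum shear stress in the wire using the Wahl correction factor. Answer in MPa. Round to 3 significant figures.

Spring index C = D/d = 6.8/0.68 = 10.0000
K_W = (4C−1)/(4C−4) + 0.615/C = 39.000/36.000 + 0.0615 = 1.1448
τ₀ = 8FD/(πd³) = 8·18.4·6.8/(π·0.68³) = 1000.96/0.98782 = 1013.3 MPa
τ_max = K·τ₀ = 1.1448 × 1013.3 = 1160.1 MPa

1160 MPa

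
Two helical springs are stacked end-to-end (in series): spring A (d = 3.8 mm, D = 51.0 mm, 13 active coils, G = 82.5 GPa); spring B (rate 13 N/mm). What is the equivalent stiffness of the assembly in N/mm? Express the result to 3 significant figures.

1.14 N/mm

k_A = Gd⁴/(8D³N_a) = (82.5×10³)(3.8⁴)/(8·51.0³·13) = 1.2469 N/mm
Series: 1/k_eq = 1/1.2469 + 1/13 = 0.87889; k_eq = 1.1378 N/mm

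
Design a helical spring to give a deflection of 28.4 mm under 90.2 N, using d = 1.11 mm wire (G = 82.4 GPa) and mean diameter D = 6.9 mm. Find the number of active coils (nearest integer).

15

Required rate k = F/δ = 90.2/28.4 = 3.1761 N/mm
N_a = Gd⁴/(8D³k) = (82.4×10³ × 1.11⁴)/(8 × 6.9³ × 3.1761)
    = 125089 / 8346.9 = 14.99 → 15 coils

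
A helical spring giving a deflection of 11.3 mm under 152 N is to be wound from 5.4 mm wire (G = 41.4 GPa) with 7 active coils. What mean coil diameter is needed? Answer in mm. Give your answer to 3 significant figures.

Required rate k = F/δ = 152/11.3 = 13.451 N/mm
D = (Gd⁴/(8N_a·k))^(1/3) = (41.4×10³·5.4⁴/(8·7·13.451))^(1/3)
  = (46732.8)^(1/3) = 36.0198 mm

36.0 mm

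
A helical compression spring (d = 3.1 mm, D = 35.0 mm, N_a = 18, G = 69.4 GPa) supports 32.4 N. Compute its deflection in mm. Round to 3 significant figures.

31.2 mm

k = Gd⁴/(8D³N_a) = (69.4×10³)(3.1⁴)/(8·35.0³·18) = 1.0381 N/mm
δ = F/k = 32.4 / 1.0381 = 31.211 mm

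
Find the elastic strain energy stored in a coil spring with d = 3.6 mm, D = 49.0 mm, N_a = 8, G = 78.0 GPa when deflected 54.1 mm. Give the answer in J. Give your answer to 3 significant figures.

2.55 J

k = Gd⁴/(8D³N_a) = (78.0×10³)(3.6⁴)/(8·49.0³·8) = 1.7399 N/mm
U = ½kδ² = 0.5 × 1.7399 × 54.1² = 2546.2 N·mm = 2.5462 J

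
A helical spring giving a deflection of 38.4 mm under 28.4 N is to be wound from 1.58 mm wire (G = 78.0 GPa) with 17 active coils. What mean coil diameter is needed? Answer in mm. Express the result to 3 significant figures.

Required rate k = F/δ = 28.4/38.4 = 0.73958 N/mm
D = (Gd⁴/(8N_a·k))^(1/3) = (78.0×10³·1.58⁴/(8·17·0.73958))^(1/3)
  = (4832.78)^(1/3) = 16.9070 mm

16.9 mm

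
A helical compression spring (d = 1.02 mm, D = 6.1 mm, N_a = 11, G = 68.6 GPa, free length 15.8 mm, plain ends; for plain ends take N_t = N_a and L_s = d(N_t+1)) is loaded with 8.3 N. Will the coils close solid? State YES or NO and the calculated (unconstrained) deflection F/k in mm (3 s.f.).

k = Gd⁴/(8D³N_a) = (68.6×10³)(1.02⁴)/(8·6.1³·11) = 3.7175 N/mm
N_t = 11; L_s = 1.02·12 = 12.24 mm; δ_solid = L₀ − L_s = 15.8 − 12.24 = 3.56 mm
δ = F/k = 8.3/3.7175 = 2.2327 mm
δ < δ_solid → spring does not go solid

NO, δ = 2.23 mm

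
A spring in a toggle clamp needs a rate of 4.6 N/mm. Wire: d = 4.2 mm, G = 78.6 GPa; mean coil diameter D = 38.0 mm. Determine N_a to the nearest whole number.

12

N_a = Gd⁴/(8D³k) = (78.6×10³ × 4.2⁴)/(8 × 38.0³ × 4.6)
    = 2.44579e+07 / 2.01929e+06 = 12.11 → 12 coils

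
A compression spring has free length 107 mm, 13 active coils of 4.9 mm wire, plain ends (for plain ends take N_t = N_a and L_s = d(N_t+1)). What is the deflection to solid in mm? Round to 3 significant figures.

N_t = 13; L_s = 4.9·14 = 68.6 mm
δ_solid = L₀ − L_s = 107 − 68.6 = 38.4 mm

38.4 mm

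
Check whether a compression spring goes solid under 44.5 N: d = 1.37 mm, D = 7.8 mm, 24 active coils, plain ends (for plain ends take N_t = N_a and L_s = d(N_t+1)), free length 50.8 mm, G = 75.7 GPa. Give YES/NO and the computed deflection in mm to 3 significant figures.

NO, δ = 15.2 mm

k = Gd⁴/(8D³N_a) = (75.7×10³)(1.37⁴)/(8·7.8³·24) = 2.9268 N/mm
N_t = 24; L_s = 1.37·25 = 34.25 mm; δ_solid = L₀ − L_s = 50.8 − 34.25 = 16.55 mm
δ = F/k = 44.5/2.9268 = 15.204 mm
δ < δ_solid → spring does not go solid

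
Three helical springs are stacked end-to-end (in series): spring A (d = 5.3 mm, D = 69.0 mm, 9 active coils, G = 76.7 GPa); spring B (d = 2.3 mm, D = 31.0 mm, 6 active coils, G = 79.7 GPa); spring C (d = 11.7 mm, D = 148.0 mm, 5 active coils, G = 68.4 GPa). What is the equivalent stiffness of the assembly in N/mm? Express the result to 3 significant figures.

0.883 N/mm

k_A = Gd⁴/(8D³N_a) = (76.7×10³)(5.3⁴)/(8·69.0³·9) = 2.5587 N/mm
k_B = Gd⁴/(8D³N_a) = (79.7×10³)(2.3⁴)/(8·31.0³·6) = 1.5597 N/mm
k_C = Gd⁴/(8D³N_a) = (68.4×10³)(11.7⁴)/(8·148.0³·5) = 9.8845 N/mm
Series: 1/k_eq = 1/2.5587 + 1/1.5597 + 1/9.8845 = 1.1331; k_eq = 0.88251 N/mm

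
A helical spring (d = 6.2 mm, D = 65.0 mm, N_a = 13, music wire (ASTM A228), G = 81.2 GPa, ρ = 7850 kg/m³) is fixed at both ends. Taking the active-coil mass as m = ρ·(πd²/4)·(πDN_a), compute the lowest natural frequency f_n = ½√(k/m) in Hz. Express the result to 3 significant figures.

40.9 Hz

k = Gd⁴/(8D³N_a) = (81.2×10³)(6.2⁴)/(8·65.0³·13) = 4.201 N/mm = 4201 N/m
Wire length L = πDN_a = π·65.0·13 = 2654.6 mm
m = ρ·(πd²/4)·L = 7850 × 30.191×10⁻⁶ m² × 2.6546 m = 0.62914 kg
f_n = ½√(k/m) = 0.5·√(4201/0.62914) = 0.5·√(6677.3) = 40.857 Hz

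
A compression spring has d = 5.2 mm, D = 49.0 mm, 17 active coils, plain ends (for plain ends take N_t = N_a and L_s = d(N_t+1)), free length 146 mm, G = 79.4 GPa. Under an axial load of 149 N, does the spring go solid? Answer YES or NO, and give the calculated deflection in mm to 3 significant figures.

k = Gd⁴/(8D³N_a) = (79.4×10³)(5.2⁴)/(8·49.0³·17) = 3.6283 N/mm
N_t = 17; L_s = 5.2·18 = 93.6 mm; δ_solid = L₀ − L_s = 146 − 93.6 = 52.4 mm
δ = F/k = 149/3.6283 = 41.066 mm
δ < δ_solid → spring does not go solid

NO, δ = 41.1 mm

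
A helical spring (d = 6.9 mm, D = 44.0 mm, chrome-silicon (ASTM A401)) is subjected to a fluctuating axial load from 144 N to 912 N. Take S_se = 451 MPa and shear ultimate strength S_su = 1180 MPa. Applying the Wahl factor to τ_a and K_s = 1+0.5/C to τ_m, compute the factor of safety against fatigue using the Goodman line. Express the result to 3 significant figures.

C = D/d = 44.0/6.9 = 6.3768; K_W = (4C−1)/(4C−4)+0.615/C = 1.2359; K_s = 1+0.5/C = 1.0784
F_a = (F_max−F_min)/2 = 384 N; F_m = (F_max+F_min)/2 = 528 N
τ_a = K_W·8F_aD/(πd³) = 1.2359 × 130.97 = 161.87 MPa
τ_m = K_s·8F_mD/(πd³) = 1.0784 × 180.09 = 194.21 MPa
Goodman: 1/n_f = τ_a/S_se + τ_m/S_su = 161.87/451 + 194.21/1180 = 0.35892 + 0.16458 = 0.5235
n_f = 1/0.5235 = 1.91

1.91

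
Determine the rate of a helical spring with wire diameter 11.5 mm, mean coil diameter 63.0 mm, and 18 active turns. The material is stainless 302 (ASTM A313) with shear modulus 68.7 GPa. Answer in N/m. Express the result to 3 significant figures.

k = Gd⁴/(8D³N_a) = (68.7×10³ × 11.5⁴) / (8 × 63.0³ × 18)
  = 1.20157e+09 / 3.60068e+07 = 33.371 N/mm = 33371 N/m

33400 N/m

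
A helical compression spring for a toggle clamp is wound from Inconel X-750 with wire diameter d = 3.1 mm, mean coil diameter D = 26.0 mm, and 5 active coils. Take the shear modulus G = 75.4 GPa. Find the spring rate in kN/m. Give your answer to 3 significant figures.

k = Gd⁴/(8D³N_a) = (75.4×10³ × 3.1⁴) / (8 × 26.0³ × 5)
  = 6.96335e+06 / 703040 = 9.9046 N/mm

9.90 kN/m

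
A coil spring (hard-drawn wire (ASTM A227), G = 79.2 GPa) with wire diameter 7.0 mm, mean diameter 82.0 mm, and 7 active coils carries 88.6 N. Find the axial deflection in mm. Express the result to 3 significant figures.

k = Gd⁴/(8D³N_a) = (79.2×10³)(7.0⁴)/(8·82.0³·7) = 6.1587 N/mm
δ = F/k = 88.6 / 6.1587 = 14.386 mm

14.4 mm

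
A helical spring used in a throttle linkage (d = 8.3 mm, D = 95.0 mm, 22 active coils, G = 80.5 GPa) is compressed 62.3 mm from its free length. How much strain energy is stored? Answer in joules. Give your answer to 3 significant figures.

k = Gd⁴/(8D³N_a) = (80.5×10³)(8.3⁴)/(8·95.0³·22) = 2.5318 N/mm
U = ½kδ² = 0.5 × 2.5318 × 62.3² = 4913.3 N·mm = 4.9133 J

4.91 J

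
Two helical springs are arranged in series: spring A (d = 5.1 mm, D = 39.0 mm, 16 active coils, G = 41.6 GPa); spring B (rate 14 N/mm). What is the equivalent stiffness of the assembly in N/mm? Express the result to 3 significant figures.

k_A = Gd⁴/(8D³N_a) = (41.6×10³)(5.1⁴)/(8·39.0³·16) = 3.7066 N/mm
Series: 1/k_eq = 1/3.7066 + 1/14 = 0.34122; k_eq = 2.9307 N/mm

2.93 N/mm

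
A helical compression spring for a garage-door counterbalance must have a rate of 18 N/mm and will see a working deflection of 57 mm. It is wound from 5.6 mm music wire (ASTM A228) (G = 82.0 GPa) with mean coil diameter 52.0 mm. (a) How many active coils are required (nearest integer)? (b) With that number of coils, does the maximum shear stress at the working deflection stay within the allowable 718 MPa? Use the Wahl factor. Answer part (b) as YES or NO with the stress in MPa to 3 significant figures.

(a) 4 coils; (b) NO, τ_max = 891 MPa

N_a = Gd⁴/(8D³k) = (82.0×10³)(5.6⁴)/(8·52.0³·18) = 3.983 → N_a = 4
Actual rate k = Gd⁴/(8D³·4) = 17.923 N/mm
Working load F = kδ = 17.923·57 = 1021.6 N
C = 52.0/5.6 = 9.2857; K_W = (4C−1)/(4C−4)+0.615/C = 1.1567
τ_max = K_W·8FD/(πd³) = 1.1567·770.3 = 891.04 MPa
τ_max > 718 MPa → exceeds allowable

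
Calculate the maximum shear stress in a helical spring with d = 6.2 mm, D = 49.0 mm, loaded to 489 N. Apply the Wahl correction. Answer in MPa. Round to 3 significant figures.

Spring index C = D/d = 49.0/6.2 = 7.9032
K_W = (4C−1)/(4C−4) + 0.615/C = 30.613/27.613 + 0.0778 = 1.1865
τ₀ = 8FD/(πd³) = 8·489·49.0/(π·6.2³) = 191688/748.73 = 256.02 MPa
τ_max = K·τ₀ = 1.1865 × 256.02 = 303.76 MPa

304 MPa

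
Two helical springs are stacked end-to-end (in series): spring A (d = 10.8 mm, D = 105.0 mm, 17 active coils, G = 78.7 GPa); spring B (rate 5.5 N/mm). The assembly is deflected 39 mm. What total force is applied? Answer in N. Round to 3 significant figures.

k_A = Gd⁴/(8D³N_a) = (78.7×10³)(10.8⁴)/(8·105.0³·17) = 6.8008 N/mm
Series: 1/k_eq = 1/6.8008 + 1/5.5 = 0.32886; k_eq = 3.0408 N/mm
F = k_eq·δ = 3.0408·39 = 118.59 N

119 N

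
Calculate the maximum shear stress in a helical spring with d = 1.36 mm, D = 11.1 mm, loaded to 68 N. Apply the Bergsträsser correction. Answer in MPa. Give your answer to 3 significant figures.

Spring index C = D/d = 11.1/1.36 = 8.1618
K_B = (4C+2)/(4C−3) = 34.647/29.647 = 1.1687
τ₀ = 8FD/(πd³) = 8·68·11.1/(π·1.36³) = 6038.4/7.9025 = 764.11 MPa
τ_max = K·τ₀ = 1.1687 × 764.11 = 892.98 MPa

893 MPa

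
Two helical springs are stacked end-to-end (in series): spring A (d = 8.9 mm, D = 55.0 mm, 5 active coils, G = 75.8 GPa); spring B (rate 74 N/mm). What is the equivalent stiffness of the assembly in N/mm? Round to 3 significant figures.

k_A = Gd⁴/(8D³N_a) = (75.8×10³)(8.9⁴)/(8·55.0³·5) = 71.463 N/mm
Series: 1/k_eq = 1/71.463 + 1/74 = 0.027507; k_eq = 36.355 N/mm

36.4 N/mm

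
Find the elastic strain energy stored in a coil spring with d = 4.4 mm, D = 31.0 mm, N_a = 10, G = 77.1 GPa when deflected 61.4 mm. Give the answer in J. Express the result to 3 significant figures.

k = Gd⁴/(8D³N_a) = (77.1×10³)(4.4⁴)/(8·31.0³·10) = 12.125 N/mm
U = ½kδ² = 0.5 × 12.125 × 61.4² = 22856 N·mm = 22.856 J

22.9 J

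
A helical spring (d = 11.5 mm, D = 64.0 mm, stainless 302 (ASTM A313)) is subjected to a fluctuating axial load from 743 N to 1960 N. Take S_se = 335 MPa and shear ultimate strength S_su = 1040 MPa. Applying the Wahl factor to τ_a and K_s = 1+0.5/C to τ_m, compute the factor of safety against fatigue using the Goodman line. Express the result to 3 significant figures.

C = D/d = 64.0/11.5 = 5.5652; K_W = (4C−1)/(4C−4)+0.615/C = 1.2748; K_s = 1+0.5/C = 1.0898
F_a = (F_max−F_min)/2 = 608.5 N; F_m = (F_max+F_min)/2 = 1351.5 N
τ_a = K_W·8F_aD/(πd³) = 1.2748 × 65.206 = 83.124 MPa
τ_m = K_s·8F_mD/(πd³) = 1.0898 × 144.82 = 157.84 MPa
Goodman: 1/n_f = τ_a/S_se + τ_m/S_su = 83.124/335 + 157.84/1040 = 0.24813 + 0.15177 = 0.3999
n_f = 1/0.3999 = 2.501

2.50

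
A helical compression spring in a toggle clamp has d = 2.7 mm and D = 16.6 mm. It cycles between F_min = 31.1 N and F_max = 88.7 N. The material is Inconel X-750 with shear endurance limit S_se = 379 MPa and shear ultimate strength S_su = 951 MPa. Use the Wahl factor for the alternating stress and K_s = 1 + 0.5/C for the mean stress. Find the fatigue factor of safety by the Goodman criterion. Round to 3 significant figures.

2.86

C = D/d = 16.6/2.7 = 6.1481; K_W = (4C−1)/(4C−4)+0.615/C = 1.2457; K_s = 1+0.5/C = 1.0813
F_a = (F_max−F_min)/2 = 28.8 N; F_m = (F_max+F_min)/2 = 59.9 N
τ_a = K_W·8F_aD/(πd³) = 1.2457 × 61.851 = 77.049 MPa
τ_m = K_s·8F_mD/(πd³) = 1.0813 × 128.64 = 139.1 MPa
Goodman: 1/n_f = τ_a/S_se + τ_m/S_su = 77.049/379 + 139.1/951 = 0.20330 + 0.14627 = 0.34957
n_f = 1/0.34957 = 2.861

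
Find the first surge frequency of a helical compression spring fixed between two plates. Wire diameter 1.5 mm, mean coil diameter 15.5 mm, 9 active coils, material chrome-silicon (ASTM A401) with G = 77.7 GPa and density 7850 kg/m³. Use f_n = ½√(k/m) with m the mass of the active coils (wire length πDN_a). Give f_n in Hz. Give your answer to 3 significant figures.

k = Gd⁴/(8D³N_a) = (77.7×10³)(1.5⁴)/(8·15.5³·9) = 1.4671 N/mm = 1467.1 N/m
Wire length L = πDN_a = π·15.5·9 = 438.25 mm
m = ρ·(πd²/4)·L = 7850 × 1.7671×10⁻⁶ m² × 0.43825 m = 0.0060795 kg
f_n = ½√(k/m) = 0.5·√(1467.1/0.0060795) = 0.5·√(2.4132e+05) = 245.62 Hz

246 Hz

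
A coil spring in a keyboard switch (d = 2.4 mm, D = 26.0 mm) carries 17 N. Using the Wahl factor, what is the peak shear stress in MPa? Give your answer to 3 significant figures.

92.3 MPa

Spring index C = D/d = 26.0/2.4 = 10.8333
K_W = (4C−1)/(4C−4) + 0.615/C = 42.333/39.333 + 0.0568 = 1.1330
τ₀ = 8FD/(πd³) = 8·17·26.0/(π·2.4³) = 3536/43.429 = 81.42 MPa
τ_max = K·τ₀ = 1.1330 × 81.42 = 92.252 MPa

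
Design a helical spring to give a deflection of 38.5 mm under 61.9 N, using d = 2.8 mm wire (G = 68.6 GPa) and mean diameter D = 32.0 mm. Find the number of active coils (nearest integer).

10

Required rate k = F/δ = 61.9/38.5 = 1.6078 N/mm
N_a = Gd⁴/(8D³k) = (68.6×10³ × 2.8⁴)/(8 × 32.0³ × 1.6078)
    = 4.21654e+06 / 421473 = 10 → 10 coils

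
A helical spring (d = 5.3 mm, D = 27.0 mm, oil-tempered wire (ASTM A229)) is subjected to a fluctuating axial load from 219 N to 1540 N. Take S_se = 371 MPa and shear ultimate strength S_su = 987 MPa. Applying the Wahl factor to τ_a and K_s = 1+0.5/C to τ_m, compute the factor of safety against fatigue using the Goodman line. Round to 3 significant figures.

0.656

C = D/d = 27.0/5.3 = 5.0943; K_W = (4C−1)/(4C−4)+0.615/C = 1.3039; K_s = 1+0.5/C = 1.0981
F_a = (F_max−F_min)/2 = 660.5 N; F_m = (F_max+F_min)/2 = 879.5 N
τ_a = K_W·8F_aD/(πd³) = 1.3039 × 305.03 = 397.74 MPa
τ_m = K_s·8F_mD/(πd³) = 1.0981 × 406.17 = 446.04 MPa
Goodman: 1/n_f = τ_a/S_se + τ_m/S_su = 397.74/371 + 446.04/987 = 1.07206 + 0.45191 = 1.524
n_f = 1/1.524 = 0.6562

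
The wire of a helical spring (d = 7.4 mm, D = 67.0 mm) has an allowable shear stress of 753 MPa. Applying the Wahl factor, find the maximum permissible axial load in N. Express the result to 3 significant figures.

1540 N

C = D/d = 67.0/7.4 = 9.0541
K_W = (4C−1)/(4C−4) + 0.615/C = 35.216/32.216 + 0.0679 = 1.1610
τ_max = K·8FD/(πd³) → F_max = τ_allow·πd³/(8DK)
F_max = 753·π·7.4³/(8·67.0·1.1610) = 9.5861e+05/622.32 = 1540.4 N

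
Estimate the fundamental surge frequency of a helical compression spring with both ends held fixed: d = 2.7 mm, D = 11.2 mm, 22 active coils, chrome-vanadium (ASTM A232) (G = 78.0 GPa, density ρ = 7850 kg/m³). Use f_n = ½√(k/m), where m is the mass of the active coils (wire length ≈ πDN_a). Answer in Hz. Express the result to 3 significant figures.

347 Hz

k = Gd⁴/(8D³N_a) = (78.0×10³)(2.7⁴)/(8·11.2³·22) = 16.764 N/mm = 16764 N/m
Wire length L = πDN_a = π·11.2·22 = 774.09 mm
m = ρ·(πd²/4)·L = 7850 × 5.7256×10⁻⁶ m² × 0.77409 m = 0.034792 kg
f_n = ½√(k/m) = 0.5·√(16764/0.034792) = 0.5·√(4.8184e+05) = 347.07 Hz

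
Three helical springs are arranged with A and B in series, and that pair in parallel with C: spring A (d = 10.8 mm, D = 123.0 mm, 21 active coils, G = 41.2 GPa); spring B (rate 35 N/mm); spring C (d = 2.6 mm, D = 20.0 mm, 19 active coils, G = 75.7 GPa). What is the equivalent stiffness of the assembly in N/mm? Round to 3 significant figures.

4.55 N/mm

k_A = Gd⁴/(8D³N_a) = (41.2×10³)(10.8⁴)/(8·123.0³·21) = 1.7929 N/mm
k_C = Gd⁴/(8D³N_a) = (75.7×10³)(2.6⁴)/(8·20.0³·19) = 2.8448 N/mm
Springs A,B series: k_AB = 1/(1/1.7929+1/35) = 1.7056 N/mm; parallel with C: k_eq = 1.7056+2.8448 = 4.5504 N/mm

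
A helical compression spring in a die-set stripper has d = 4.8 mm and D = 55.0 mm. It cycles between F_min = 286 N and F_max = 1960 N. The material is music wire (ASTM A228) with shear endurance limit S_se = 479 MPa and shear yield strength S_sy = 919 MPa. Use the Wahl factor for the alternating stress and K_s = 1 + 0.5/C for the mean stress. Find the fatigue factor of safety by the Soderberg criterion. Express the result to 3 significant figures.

0.244

C = D/d = 55.0/4.8 = 11.4583; K_W = (4C−1)/(4C−4)+0.615/C = 1.1254; K_s = 1+0.5/C = 1.0436
F_a = (F_max−F_min)/2 = 837 N; F_m = (F_max+F_min)/2 = 1123 N
τ_a = K_W·8F_aD/(πd³) = 1.1254 × 1060 = 1192.9 MPa
τ_m = K_s·8F_mD/(πd³) = 1.0436 × 1422.2 = 1484.3 MPa
Soderberg: 1/n_f = τ_a/S_se + τ_m/S_sy = 1192.9/479 + 1484.3/919 = 2.49041 + 1.61507 = 4.1055
n_f = 1/4.1055 = 0.2436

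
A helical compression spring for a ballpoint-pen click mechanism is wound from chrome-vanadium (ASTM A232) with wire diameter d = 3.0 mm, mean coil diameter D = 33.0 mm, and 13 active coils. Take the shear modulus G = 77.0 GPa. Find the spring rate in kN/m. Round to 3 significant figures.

k = Gd⁴/(8D³N_a) = (77.0×10³ × 3.0⁴) / (8 × 33.0³ × 13)
  = 6.237e+06 / 3.73745e+06 = 1.6688 N/mm

1.67 kN/m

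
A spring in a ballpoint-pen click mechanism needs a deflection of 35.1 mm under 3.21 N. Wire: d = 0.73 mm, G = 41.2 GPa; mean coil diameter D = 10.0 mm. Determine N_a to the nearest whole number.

16

Required rate k = F/δ = 3.21/35.1 = 0.091453 N/mm
N_a = Gd⁴/(8D³k) = (41.2×10³ × 0.73⁴)/(8 × 10.0³ × 0.091453)
    = 11700.1 / 731.624 = 15.99 → 16 coils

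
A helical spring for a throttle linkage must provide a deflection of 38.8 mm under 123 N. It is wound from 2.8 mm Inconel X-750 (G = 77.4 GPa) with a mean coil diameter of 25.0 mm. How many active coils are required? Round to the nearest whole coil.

Required rate k = F/δ = 123/38.8 = 3.1701 N/mm
N_a = Gd⁴/(8D³k) = (77.4×10³ × 2.8⁴)/(8 × 25.0³ × 3.1701)
    = 4.75744e+06 / 396263 = 12.01 → 12 coils

12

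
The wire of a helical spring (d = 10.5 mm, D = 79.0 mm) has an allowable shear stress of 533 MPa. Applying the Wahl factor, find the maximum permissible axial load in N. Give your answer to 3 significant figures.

2560 N

C = D/d = 79.0/10.5 = 7.5238
K_W = (4C−1)/(4C−4) + 0.615/C = 29.095/26.095 + 0.0817 = 1.1967
τ_max = K·8FD/(πd³) → F_max = τ_allow·πd³/(8DK)
F_max = 533·π·10.5³/(8·79.0·1.1967) = 1.9384e+06/756.32 = 2563 N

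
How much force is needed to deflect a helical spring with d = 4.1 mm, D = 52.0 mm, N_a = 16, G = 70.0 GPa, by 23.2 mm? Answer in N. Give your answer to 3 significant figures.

k = Gd⁴/(8D³N_a) = (70.0×10³)(4.1⁴)/(8·52.0³·16) = 1.099 N/mm
F = k·δ = 1.099 × 23.2 = 25.498 N

25.5 N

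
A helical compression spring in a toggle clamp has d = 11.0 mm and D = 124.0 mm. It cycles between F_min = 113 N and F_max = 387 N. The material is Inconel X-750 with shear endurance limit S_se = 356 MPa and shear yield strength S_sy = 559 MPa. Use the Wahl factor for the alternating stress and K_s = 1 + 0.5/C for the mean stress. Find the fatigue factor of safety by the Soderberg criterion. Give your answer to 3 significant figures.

4.68

C = D/d = 124.0/11.0 = 11.2727; K_W = (4C−1)/(4C−4)+0.615/C = 1.1276; K_s = 1+0.5/C = 1.0444
F_a = (F_max−F_min)/2 = 137 N; F_m = (F_max+F_min)/2 = 250 N
τ_a = K_W·8F_aD/(πd³) = 1.1276 × 32.502 = 36.648 MPa
τ_m = K_s·8F_mD/(πd³) = 1.0444 × 59.309 = 61.94 MPa
Soderberg: 1/n_f = τ_a/S_se + τ_m/S_sy = 36.648/356 + 61.94/559 = 0.10294 + 0.11081 = 0.21375
n_f = 1/0.21375 = 4.678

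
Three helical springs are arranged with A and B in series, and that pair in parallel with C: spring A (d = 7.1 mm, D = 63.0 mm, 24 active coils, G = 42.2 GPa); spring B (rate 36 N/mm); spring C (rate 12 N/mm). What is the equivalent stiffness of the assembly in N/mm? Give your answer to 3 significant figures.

14.1 N/mm

k_A = Gd⁴/(8D³N_a) = (42.2×10³)(7.1⁴)/(8·63.0³·24) = 2.2337 N/mm
Springs A,B series: k_AB = 1/(1/2.2337+1/36) = 2.1032 N/mm; parallel with C: k_eq = 2.1032+12 = 14.103 N/mm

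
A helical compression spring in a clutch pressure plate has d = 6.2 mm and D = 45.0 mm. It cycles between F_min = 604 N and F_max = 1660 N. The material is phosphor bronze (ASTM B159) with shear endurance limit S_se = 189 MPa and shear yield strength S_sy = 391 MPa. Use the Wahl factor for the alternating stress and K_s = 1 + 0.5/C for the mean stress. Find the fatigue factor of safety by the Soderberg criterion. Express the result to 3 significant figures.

0.322

C = D/d = 45.0/6.2 = 7.2581; K_W = (4C−1)/(4C−4)+0.615/C = 1.2046; K_s = 1+0.5/C = 1.0689
F_a = (F_max−F_min)/2 = 528 N; F_m = (F_max+F_min)/2 = 1132 N
τ_a = K_W·8F_aD/(πd³) = 1.2046 × 253.87 = 305.81 MPa
τ_m = K_s·8F_mD/(πd³) = 1.0689 × 544.28 = 581.78 MPa
Soderberg: 1/n_f = τ_a/S_se + τ_m/S_sy = 305.81/189 + 581.78/391 = 1.61802 + 1.48792 = 3.1059
n_f = 1/3.1059 = 0.322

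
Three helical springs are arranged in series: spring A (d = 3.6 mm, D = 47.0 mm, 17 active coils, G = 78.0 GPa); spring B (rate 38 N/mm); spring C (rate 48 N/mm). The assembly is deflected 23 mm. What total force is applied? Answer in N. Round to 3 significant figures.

k_A = Gd⁴/(8D³N_a) = (78.0×10³)(3.6⁴)/(8·47.0³·17) = 0.92784 N/mm
Series: 1/k_eq = 1/0.92784 + 1/38 + 1/48 = 1.1249; k_eq = 0.88895 N/mm
F = k_eq·δ = 0.88895·23 = 20.446 N

20.4 N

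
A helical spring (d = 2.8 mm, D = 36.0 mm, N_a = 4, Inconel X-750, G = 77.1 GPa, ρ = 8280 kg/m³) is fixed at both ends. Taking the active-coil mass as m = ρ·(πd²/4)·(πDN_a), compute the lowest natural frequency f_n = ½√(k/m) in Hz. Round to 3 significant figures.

k = Gd⁴/(8D³N_a) = (77.1×10³)(2.8⁴)/(8·36.0³·4) = 3.1742 N/mm = 3174.2 N/m
Wire length L = πDN_a = π·36.0·4 = 452.39 mm
m = ρ·(πd²/4)·L = 8280 × 6.1575×10⁻⁶ m² × 0.45239 m = 0.023065 kg
f_n = ½√(k/m) = 0.5·√(3174.2/0.023065) = 0.5·√(1.3762e+05) = 185.49 Hz

185 Hz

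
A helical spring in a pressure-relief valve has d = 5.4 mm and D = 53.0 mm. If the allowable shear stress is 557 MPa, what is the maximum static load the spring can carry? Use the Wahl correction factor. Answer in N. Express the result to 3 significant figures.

566 N

C = D/d = 53.0/5.4 = 9.8148
K_W = (4C−1)/(4C−4) + 0.615/C = 38.259/35.259 + 0.0627 = 1.1477
τ_max = K·8FD/(πd³) → F_max = τ_allow·πd³/(8DK)
F_max = 557·π·5.4³/(8·53.0·1.1477) = 2.7554e+05/486.64 = 566.21 N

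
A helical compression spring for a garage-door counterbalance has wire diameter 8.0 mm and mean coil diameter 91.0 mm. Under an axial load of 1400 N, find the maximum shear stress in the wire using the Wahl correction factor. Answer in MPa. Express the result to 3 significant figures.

Spring index C = D/d = 91.0/8.0 = 11.3750
K_W = (4C−1)/(4C−4) + 0.615/C = 44.500/41.500 + 0.0541 = 1.1264
τ₀ = 8FD/(πd³) = 8·1400·91.0/(π·8.0³) = 1.0192e+06/1608.5 = 633.64 MPa
τ_max = K·τ₀ = 1.1264 × 633.64 = 713.7 MPa

714 MPa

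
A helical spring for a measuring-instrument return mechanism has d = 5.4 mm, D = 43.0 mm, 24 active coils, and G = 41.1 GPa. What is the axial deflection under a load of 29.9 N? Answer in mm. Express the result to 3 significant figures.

13.1 mm

k = Gd⁴/(8D³N_a) = (41.1×10³)(5.4⁴)/(8·43.0³·24) = 2.2893 N/mm
δ = F/k = 29.9 / 2.2893 = 13.061 mm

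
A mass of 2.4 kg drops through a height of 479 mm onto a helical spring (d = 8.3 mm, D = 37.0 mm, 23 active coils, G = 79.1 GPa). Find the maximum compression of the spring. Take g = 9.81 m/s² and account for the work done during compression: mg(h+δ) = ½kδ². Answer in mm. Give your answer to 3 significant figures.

k = Gd⁴/(8D³N_a) = (79.1×10³)(8.3⁴)/(8·37.0³·23) = 40.278 N/mm
W = mg = 2.4 × 9.81 = 23.544 N
½kδ² − Wδ − Wh = 0 → δ = (W + √(W² + 2kWh))/k
δ = (23.544 + √(554.32 + 908472))/40.278 = (23.544 + 953.43)/40.278 = 24.256 mm

24.3 mm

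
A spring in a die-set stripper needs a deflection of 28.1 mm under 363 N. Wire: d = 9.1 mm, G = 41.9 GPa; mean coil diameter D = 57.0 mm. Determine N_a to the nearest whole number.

15

Required rate k = F/δ = 363/28.1 = 12.918 N/mm
N_a = Gd⁴/(8D³k) = (41.9×10³ × 9.1⁴)/(8 × 57.0³ × 12.918)
    = 2.87329e+08 / 1.91388e+07 = 15.01 → 15 coils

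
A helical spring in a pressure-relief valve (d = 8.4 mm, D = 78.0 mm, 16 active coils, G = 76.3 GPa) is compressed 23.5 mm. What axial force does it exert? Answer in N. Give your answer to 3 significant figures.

147 N

k = Gd⁴/(8D³N_a) = (76.3×10³)(8.4⁴)/(8·78.0³·16) = 6.2539 N/mm
F = k·δ = 6.2539 × 23.5 = 146.97 N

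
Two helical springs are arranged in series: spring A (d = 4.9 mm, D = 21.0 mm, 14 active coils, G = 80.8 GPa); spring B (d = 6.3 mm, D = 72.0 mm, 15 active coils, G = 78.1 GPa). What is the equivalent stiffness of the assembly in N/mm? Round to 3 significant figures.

k_A = Gd⁴/(8D³N_a) = (80.8×10³)(4.9⁴)/(8·21.0³·14) = 44.908 N/mm
k_B = Gd⁴/(8D³N_a) = (78.1×10³)(6.3⁴)/(8·72.0³·15) = 2.7468 N/mm
Series: 1/k_eq = 1/44.908 + 1/2.7468 = 0.38632; k_eq = 2.5885 N/mm

2.59 N/mm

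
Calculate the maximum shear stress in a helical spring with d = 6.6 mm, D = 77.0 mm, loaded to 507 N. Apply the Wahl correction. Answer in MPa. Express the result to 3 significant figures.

388 MPa

Spring index C = D/d = 77.0/6.6 = 11.6667
K_W = (4C−1)/(4C−4) + 0.615/C = 45.667/42.667 + 0.0527 = 1.1230
τ₀ = 8FD/(πd³) = 8·507·77.0/(π·6.6³) = 312312/903.2 = 345.79 MPa
τ_max = K·τ₀ = 1.1230 × 345.79 = 388.33 MPa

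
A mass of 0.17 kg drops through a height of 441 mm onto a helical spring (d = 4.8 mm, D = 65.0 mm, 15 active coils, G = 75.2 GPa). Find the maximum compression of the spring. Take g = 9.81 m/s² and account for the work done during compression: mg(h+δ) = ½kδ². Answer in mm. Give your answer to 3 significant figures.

36.3 mm

k = Gd⁴/(8D³N_a) = (75.2×10³)(4.8⁴)/(8·65.0³·15) = 1.2113 N/mm
W = mg = 0.17 × 9.81 = 1.6677 N
½kδ² − Wδ − Wh = 0 → δ = (W + √(W² + 2kWh))/k
δ = (1.6677 + √(2.7812 + 1781.76))/1.2113 = (1.6677 + 42.244)/1.2113 = 36.251 mm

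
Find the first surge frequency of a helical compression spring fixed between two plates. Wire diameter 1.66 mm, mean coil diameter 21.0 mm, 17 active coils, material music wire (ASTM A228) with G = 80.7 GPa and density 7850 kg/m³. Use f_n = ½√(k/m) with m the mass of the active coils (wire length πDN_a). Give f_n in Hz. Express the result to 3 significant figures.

79.9 Hz

k = Gd⁴/(8D³N_a) = (80.7×10³)(1.66⁴)/(8·21.0³·17) = 0.48653 N/mm = 486.53 N/m
Wire length L = πDN_a = π·21.0·17 = 1121.5 mm
m = ρ·(πd²/4)·L = 7850 × 2.1642×10⁻⁶ m² × 1.1215 m = 0.019054 kg
f_n = ½√(k/m) = 0.5·√(486.53/0.019054) = 0.5·√(25534) = 79.896 Hz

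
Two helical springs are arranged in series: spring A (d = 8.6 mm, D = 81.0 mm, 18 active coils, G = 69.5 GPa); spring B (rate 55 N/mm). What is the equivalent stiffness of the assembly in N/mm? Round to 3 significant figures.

4.56 N/mm

k_A = Gd⁴/(8D³N_a) = (69.5×10³)(8.6⁴)/(8·81.0³·18) = 4.9678 N/mm
Series: 1/k_eq = 1/4.9678 + 1/55 = 0.21948; k_eq = 4.5562 N/mm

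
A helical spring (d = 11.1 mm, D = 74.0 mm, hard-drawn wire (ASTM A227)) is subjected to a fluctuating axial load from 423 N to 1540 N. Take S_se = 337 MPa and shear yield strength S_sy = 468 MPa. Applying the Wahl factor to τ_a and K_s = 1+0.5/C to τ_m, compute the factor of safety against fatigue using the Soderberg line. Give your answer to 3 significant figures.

1.69

C = D/d = 74.0/11.1 = 6.6667; K_W = (4C−1)/(4C−4)+0.615/C = 1.2246; K_s = 1+0.5/C = 1.0750
F_a = (F_max−F_min)/2 = 558.5 N; F_m = (F_max+F_min)/2 = 981.5 N
τ_a = K_W·8F_aD/(πd³) = 1.2246 × 76.953 = 94.237 MPa
τ_m = K_s·8F_mD/(πd³) = 1.0750 × 135.24 = 145.38 MPa
Soderberg: 1/n_f = τ_a/S_se + τ_m/S_sy = 94.237/337 + 145.38/468 = 0.27963 + 0.31064 = 0.59027
n_f = 1/0.59027 = 1.694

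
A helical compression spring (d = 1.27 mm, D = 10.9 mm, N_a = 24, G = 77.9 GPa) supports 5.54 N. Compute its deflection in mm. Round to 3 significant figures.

6.80 mm

k = Gd⁴/(8D³N_a) = (77.9×10³)(1.27⁴)/(8·10.9³·24) = 0.81503 N/mm
δ = F/k = 5.54 / 0.81503 = 6.7973 mm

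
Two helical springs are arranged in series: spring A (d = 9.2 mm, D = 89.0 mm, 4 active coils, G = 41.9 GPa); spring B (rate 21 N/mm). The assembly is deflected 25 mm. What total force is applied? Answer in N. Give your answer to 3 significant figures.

k_A = Gd⁴/(8D³N_a) = (41.9×10³)(9.2⁴)/(8·89.0³·4) = 13.306 N/mm
Series: 1/k_eq = 1/13.306 + 1/21 = 0.12277; k_eq = 8.1451 N/mm
F = k_eq·δ = 8.1451·25 = 203.63 N

204 N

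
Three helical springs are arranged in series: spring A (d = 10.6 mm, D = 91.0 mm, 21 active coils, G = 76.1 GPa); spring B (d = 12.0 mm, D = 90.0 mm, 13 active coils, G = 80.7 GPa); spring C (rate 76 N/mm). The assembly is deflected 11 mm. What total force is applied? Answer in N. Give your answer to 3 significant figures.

k_A = Gd⁴/(8D³N_a) = (76.1×10³)(10.6⁴)/(8·91.0³·21) = 7.5888 N/mm
k_B = Gd⁴/(8D³N_a) = (80.7×10³)(12.0⁴)/(8·90.0³·13) = 22.072 N/mm
Series: 1/k_eq = 1/7.5888 + 1/22.072 + 1/76 = 0.19024; k_eq = 5.2566 N/mm
F = k_eq·δ = 5.2566·11 = 57.823 N

57.8 N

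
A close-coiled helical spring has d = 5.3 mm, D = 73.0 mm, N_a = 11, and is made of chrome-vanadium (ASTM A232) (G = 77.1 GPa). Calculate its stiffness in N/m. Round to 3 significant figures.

k = Gd⁴/(8D³N_a) = (77.1×10³ × 5.3⁴) / (8 × 73.0³ × 11)
  = 6.08356e+07 / 3.42335e+07 = 1.7771 N/mm = 1777.1 N/m

1780 N/m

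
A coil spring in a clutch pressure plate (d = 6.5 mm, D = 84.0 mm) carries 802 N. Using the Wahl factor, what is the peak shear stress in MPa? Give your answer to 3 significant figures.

694 MPa

Spring index C = D/d = 84.0/6.5 = 12.9231
K_W = (4C−1)/(4C−4) + 0.615/C = 50.692/47.692 + 0.0476 = 1.1105
τ₀ = 8FD/(πd³) = 8·802·84.0/(π·6.5³) = 538944/862.76 = 624.67 MPa
τ_max = K·τ₀ = 1.1105 × 624.67 = 693.7 MPa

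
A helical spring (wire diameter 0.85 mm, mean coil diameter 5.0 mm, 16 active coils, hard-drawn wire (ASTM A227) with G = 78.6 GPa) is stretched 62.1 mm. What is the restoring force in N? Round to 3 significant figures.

159 N

k = Gd⁴/(8D³N_a) = (78.6×10³)(0.85⁴)/(8·5.0³·16) = 2.5644 N/mm
F = k·δ = 2.5644 × 62.1 = 159.25 N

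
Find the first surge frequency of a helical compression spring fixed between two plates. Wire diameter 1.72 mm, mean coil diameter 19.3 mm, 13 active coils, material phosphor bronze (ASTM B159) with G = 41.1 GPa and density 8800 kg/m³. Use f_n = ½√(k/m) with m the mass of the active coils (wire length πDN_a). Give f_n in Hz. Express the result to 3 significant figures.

k = Gd⁴/(8D³N_a) = (41.1×10³)(1.72⁴)/(8·19.3³·13) = 0.48112 N/mm = 481.12 N/m
Wire length L = πDN_a = π·19.3·13 = 788.23 mm
m = ρ·(πd²/4)·L = 8800 × 2.3235×10⁻⁶ m² × 0.78823 m = 0.016117 kg
f_n = ½√(k/m) = 0.5·√(481.12/0.016117) = 0.5·√(29852) = 86.388 Hz

86.4 Hz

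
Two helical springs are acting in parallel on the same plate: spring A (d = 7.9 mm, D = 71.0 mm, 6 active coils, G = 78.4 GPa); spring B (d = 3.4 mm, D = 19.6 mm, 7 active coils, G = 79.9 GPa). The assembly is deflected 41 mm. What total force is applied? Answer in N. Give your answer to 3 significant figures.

k_A = Gd⁴/(8D³N_a) = (78.4×10³)(7.9⁴)/(8·71.0³·6) = 17.775 N/mm
k_B = Gd⁴/(8D³N_a) = (79.9×10³)(3.4⁴)/(8·19.6³·7) = 25.322 N/mm
Parallel: k_eq = 17.775 + 25.322 = 43.097 N/mm
F = k_eq·δ = 43.097·41 = 1767 N

1770 N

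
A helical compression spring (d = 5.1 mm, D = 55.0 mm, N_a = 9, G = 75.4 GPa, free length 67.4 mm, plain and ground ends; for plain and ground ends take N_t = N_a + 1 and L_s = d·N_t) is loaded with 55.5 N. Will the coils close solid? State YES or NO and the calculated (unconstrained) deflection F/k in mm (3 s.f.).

k = Gd⁴/(8D³N_a) = (75.4×10³)(5.1⁴)/(8·55.0³·9) = 4.2583 N/mm
N_t = 10; L_s = 5.1·10 = 51 mm; δ_solid = L₀ − L_s = 67.4 − 51 = 16.4 mm
δ = F/k = 55.5/4.2583 = 13.034 mm
δ < δ_solid → spring does not go solid

NO, δ = 13.0 mm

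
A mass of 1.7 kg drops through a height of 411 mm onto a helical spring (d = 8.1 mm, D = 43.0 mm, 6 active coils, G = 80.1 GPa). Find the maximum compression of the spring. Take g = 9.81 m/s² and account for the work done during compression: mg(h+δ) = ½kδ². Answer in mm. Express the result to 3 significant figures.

k = Gd⁴/(8D³N_a) = (80.1×10³)(8.1⁴)/(8·43.0³·6) = 90.35 N/mm
W = mg = 1.7 × 9.81 = 16.677 N
½kδ² − Wδ − Wh = 0 → δ = (W + √(W² + 2kWh))/k
δ = (16.677 + √(278.12 + 1.23856e+06))/90.35 = (16.677 + 1113)/90.35 = 12.504 mm

12.5 mm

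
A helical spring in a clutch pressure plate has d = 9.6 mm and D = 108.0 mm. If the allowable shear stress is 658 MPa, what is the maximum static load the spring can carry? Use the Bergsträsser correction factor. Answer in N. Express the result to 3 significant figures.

1890 N

C = D/d = 108.0/9.6 = 11.2500
K_B = (4C+2)/(4C−3) = 47.000/42.000 = 1.1190
τ_max = K·8FD/(πd³) → F_max = τ_allow·πd³/(8DK)
F_max = 658·π·9.6³/(8·108.0·1.1190) = 1.8289e+06/966.86 = 1891.6 N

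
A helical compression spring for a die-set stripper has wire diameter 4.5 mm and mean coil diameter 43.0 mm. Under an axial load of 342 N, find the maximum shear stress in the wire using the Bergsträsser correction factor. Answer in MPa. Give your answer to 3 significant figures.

469 MPa

Spring index C = D/d = 43.0/4.5 = 9.5556
K_B = (4C+2)/(4C−3) = 40.222/35.222 = 1.1420
τ₀ = 8FD/(πd³) = 8·342·43.0/(π·4.5³) = 117648/286.28 = 410.96 MPa
τ_max = K·τ₀ = 1.1420 × 410.96 = 469.3 MPa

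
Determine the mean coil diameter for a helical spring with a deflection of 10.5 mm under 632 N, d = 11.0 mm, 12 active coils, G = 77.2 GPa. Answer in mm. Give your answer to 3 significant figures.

58.0 mm

Required rate k = F/δ = 632/10.5 = 60.19 N/mm
D = (Gd⁴/(8N_a·k))^(1/3) = (77.2×10³·11.0⁴/(8·12·60.19))^(1/3)
  = (195609)^(1/3) = 58.0492 mm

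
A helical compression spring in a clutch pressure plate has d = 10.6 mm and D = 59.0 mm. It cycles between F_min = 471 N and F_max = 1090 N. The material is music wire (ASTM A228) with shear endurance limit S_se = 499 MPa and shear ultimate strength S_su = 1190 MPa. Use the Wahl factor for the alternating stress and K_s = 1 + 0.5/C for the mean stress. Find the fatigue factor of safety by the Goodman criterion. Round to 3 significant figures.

5.27

C = D/d = 59.0/10.6 = 5.5660; K_W = (4C−1)/(4C−4)+0.615/C = 1.2747; K_s = 1+0.5/C = 1.0898
F_a = (F_max−F_min)/2 = 309.5 N; F_m = (F_max+F_min)/2 = 780.5 N
τ_a = K_W·8F_aD/(πd³) = 1.2747 × 39.042 = 49.769 MPa
τ_m = K_s·8F_mD/(πd³) = 1.0898 × 98.457 = 107.3 MPa
Goodman: 1/n_f = τ_a/S_se + τ_m/S_su = 49.769/499 + 107.3/1190 = 0.09974 + 0.09017 = 0.18991
n_f = 1/0.18991 = 5.266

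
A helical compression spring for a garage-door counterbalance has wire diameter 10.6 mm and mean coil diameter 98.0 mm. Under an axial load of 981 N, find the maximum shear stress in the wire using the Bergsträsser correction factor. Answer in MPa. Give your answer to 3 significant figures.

Spring index C = D/d = 98.0/10.6 = 9.2453
K_B = (4C+2)/(4C−3) = 38.981/33.981 = 1.1471
τ₀ = 8FD/(πd³) = 8·981·98.0/(π·10.6³) = 769104/3741.7 = 205.55 MPa
τ_max = K·τ₀ = 1.1471 × 205.55 = 235.79 MPa

236 MPa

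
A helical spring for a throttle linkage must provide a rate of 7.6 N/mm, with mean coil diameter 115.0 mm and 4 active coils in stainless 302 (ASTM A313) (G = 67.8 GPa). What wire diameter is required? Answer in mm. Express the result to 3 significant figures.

8.59 mm

d = (8D³N_a·k / G)^(1/4) = (8·115.0³·4·7.6 / (67.8×10³))^0.25
  = (5455.4)^0.25 = 8.5942 mm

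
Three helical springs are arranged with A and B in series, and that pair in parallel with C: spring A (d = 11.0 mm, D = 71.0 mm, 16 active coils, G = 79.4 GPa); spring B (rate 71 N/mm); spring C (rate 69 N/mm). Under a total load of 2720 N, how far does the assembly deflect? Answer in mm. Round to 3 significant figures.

31.0 mm

k_A = Gd⁴/(8D³N_a) = (79.4×10³)(11.0⁴)/(8·71.0³·16) = 25.375 N/mm
Springs A,B series: k_AB = 1/(1/25.375+1/71) = 18.694 N/mm; parallel with C: k_eq = 18.694+69 = 87.694 N/mm
δ = F/k_eq = 2720/87.694 = 31.017 mm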